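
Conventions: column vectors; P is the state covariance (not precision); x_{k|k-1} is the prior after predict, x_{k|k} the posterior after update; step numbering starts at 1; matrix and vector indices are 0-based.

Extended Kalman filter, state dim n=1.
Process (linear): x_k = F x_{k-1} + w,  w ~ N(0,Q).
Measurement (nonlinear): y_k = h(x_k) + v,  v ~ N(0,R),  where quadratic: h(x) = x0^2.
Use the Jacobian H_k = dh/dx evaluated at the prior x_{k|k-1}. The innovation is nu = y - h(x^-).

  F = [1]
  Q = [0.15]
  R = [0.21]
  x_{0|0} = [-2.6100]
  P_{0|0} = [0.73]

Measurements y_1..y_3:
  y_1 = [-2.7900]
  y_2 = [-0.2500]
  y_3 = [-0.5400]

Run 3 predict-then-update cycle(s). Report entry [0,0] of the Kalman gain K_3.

K[0,0] = -0.4873

step 1: x^-=[-2.6100]  P^-=[0.8800]  H_jac=[-5.2200]  S=[24.1886]  K=[-0.1899]  nu=[-9.6021]  x^+=[-0.7865]  P^+=[0.0076]
step 2: x^-=[-0.7865]  P^-=[0.1576]  H_jac=[-1.5730]  S=[0.6000]  K=[-0.4132]  nu=[-0.8686]  x^+=[-0.4276]  P^+=[0.0552]
step 3: x^-=[-0.4276]  P^-=[0.2052]  H_jac=[-0.8551]  S=[0.3600]  K=[-0.4873]  nu=[-0.7228]  x^+=[-0.0753]  P^+=[0.1197]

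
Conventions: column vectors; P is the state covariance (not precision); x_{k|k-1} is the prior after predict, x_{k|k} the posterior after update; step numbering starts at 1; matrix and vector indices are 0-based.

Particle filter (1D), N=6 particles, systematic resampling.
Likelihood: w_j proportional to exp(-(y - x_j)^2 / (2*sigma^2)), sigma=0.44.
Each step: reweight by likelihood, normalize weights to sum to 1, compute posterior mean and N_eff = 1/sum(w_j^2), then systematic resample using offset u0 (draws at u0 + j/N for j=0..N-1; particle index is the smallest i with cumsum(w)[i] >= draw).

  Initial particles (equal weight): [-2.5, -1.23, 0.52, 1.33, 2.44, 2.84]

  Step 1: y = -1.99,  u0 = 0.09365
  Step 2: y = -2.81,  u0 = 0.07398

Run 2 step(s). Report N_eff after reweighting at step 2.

step 1: w=[0.6942, 0.3058, 0.0000, 0.0000, 0.0000, 0.0000]  mean=-2.1117  Neff=1.7378  idx=[0, 0, 0, 0, 1, 1]
step 2: w=[0.2497, 0.2497, 0.2497, 0.2497, 0.0005, 0.0005]  mean=-2.4987  Neff=4.0081  idx=[0, 0, 1, 2, 2, 3]

N_eff = 4.0081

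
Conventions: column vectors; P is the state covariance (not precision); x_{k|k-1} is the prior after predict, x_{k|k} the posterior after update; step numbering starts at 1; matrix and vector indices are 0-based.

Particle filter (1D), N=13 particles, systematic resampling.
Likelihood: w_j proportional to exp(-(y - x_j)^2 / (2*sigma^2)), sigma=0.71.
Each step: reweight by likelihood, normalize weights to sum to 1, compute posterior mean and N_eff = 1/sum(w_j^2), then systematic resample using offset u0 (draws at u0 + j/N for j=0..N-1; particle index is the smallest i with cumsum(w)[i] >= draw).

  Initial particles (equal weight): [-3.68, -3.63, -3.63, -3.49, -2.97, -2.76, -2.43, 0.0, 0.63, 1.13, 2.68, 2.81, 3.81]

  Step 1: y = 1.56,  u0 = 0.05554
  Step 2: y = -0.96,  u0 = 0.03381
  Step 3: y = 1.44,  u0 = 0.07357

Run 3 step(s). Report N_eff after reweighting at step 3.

N_eff = 12.1341

step 1: w=[0.0000, 0.0000, 0.0000, 0.0000, 0.0000, 0.0000, 0.0000, 0.0483, 0.2288, 0.4492, 0.1555, 0.1146, 0.0036]  mean=1.4041  Neff=3.4033  idx=[8, 8, 8, 9, 9, 9, 9, 9, 9, 10, 10, 11, 11]
step 2: w=[0.2521, 0.2521, 0.2521, 0.0406, 0.0406, 0.0406, 0.0406, 0.0406, 0.0406, 0.0000, 0.0000, 0.0000, 0.0000]  mean=0.7519  Neff=4.9874  idx=[0, 0, 0, 1, 1, 1, 1, 2, 2, 2, 4, 6, 7]
step 3: w=[0.0657, 0.0657, 0.0657, 0.0657, 0.0657, 0.0657, 0.0657, 0.0657, 0.0657, 0.0657, 0.1144, 0.1144, 0.1144]  mean=0.8017  Neff=12.1341  idx=[1, 2, 3, 4, 5, 6, 8, 9, 10, 10, 11, 12, 12]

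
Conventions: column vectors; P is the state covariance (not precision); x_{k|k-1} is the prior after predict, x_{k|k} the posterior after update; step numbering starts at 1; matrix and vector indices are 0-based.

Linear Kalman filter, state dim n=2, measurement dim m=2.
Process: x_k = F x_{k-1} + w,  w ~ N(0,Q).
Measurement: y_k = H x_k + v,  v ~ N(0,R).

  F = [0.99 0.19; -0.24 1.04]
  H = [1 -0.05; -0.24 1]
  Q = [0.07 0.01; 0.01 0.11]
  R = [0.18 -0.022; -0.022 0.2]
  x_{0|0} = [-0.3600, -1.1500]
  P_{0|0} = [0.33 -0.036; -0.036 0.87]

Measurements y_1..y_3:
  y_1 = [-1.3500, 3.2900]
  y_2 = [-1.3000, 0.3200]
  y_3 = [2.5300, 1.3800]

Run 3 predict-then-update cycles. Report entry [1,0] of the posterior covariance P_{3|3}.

P_post[1,0] = 0.0147

step 1: x^-=[-0.5749, -1.1096]  P^-=[0.4113 0.0681; 0.0681 1.0880]  S=[0.5872 -0.1062; -0.1062 1.2790]  K=[0.7008 0.0343; 0.1775 0.8526]  nu=[-0.8306, 4.2616]  x^+=[-1.0110, 2.3765]  P^+=[0.1265 0.0218; 0.0218 0.1718]
step 2: x^-=[-0.5494, 2.7142]  P^-=[0.2084 0.0353; 0.0353 0.2923]  S=[0.3856 -0.0509; -0.0509 0.4873]  K=[0.5393 0.0262; 0.1324 0.5962]  nu=[-0.6149, -2.5261]  x^+=[-0.9471, 1.1268]  P^+=[0.0973 0.0167; 0.0167 0.1203]
step 3: x^-=[-0.7236, 1.3992]  P^-=[0.1760 0.0271; 0.0271 0.2374]  S=[0.3539 -0.0487; -0.0487 0.4345]  K=[0.4964 0.0208; 0.1180 0.5446]  nu=[3.3235, -0.1928]  x^+=[0.9223, 1.6863]  P^+=[0.0896 0.0147; 0.0147 0.1099]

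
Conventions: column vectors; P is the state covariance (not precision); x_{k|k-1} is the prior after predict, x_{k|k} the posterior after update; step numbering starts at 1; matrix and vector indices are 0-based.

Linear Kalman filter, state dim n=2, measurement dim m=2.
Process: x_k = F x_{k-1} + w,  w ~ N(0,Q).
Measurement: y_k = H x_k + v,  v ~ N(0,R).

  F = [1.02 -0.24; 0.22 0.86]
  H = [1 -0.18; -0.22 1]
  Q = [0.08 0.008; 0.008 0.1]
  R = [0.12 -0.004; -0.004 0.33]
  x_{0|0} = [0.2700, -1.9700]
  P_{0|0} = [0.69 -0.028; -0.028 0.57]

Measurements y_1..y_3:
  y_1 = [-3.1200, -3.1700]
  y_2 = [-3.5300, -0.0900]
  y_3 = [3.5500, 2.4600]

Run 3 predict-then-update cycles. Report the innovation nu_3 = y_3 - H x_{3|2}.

step 1: x^-=[0.7482, -1.6348]  P^-=[0.8444 0.0221; 0.0221 0.5444]  S=[0.9741 -0.2648; -0.2648 0.9055]  K=[0.8839 0.0777; 0.0913 0.6225]  nu=[-4.1625, -1.3706]  x^+=[-3.0376, -2.8681]  P^+=[0.1143 0.0472; 0.0472 0.2155]
step 2: x^-=[-2.4100, -3.1348]  P^-=[0.1882 0.0281; 0.0281 0.2828]  S=[0.3072 -0.0671; -0.0671 0.6095]  K=[0.6058 0.0449; 0.0255 0.4566]  nu=[-1.6843, 2.5146]  x^+=[-3.3175, -2.0297]  P^+=[0.0778 0.0295; 0.0295 0.1571]
step 3: x^-=[-2.8967, -2.4754]  P^-=[0.1556 0.0174; 0.0174 0.2311]  S=[0.2768 -0.0618; -0.0618 0.5610]  K=[0.5577 0.0314; 0.0030 0.4055]  nu=[6.0012, 4.2981]  x^+=[0.5851, -0.7149]  P^+=[0.0711 0.0238; 0.0238 0.1390]

innov = [6.0012, 4.2981]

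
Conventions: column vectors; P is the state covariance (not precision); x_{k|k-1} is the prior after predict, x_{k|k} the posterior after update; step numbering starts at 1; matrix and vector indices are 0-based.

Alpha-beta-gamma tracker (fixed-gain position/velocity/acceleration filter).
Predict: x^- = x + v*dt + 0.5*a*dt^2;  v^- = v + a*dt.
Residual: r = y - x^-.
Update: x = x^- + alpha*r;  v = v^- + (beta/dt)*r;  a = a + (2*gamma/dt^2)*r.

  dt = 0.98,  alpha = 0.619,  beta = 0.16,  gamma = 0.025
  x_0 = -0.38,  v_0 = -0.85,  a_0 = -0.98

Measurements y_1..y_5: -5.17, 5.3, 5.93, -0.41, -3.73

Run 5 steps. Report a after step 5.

step 1: x_pred=-1.6836  r=-3.4864  x^+=-3.8417  v^+=-2.3796  a^+=-1.1615
step 2: x_pred=-6.7315  r=12.0315  x^+=0.7160  v^+=-1.5536  a^+=-0.5351
step 3: x_pred=-1.0634  r=6.9934  x^+=3.2655  v^+=-0.9362  a^+=-0.1710
step 4: x_pred=2.2659  r=-2.6759  x^+=0.6095  v^+=-1.5407  a^+=-0.3104
step 5: x_pred=-1.0494  r=-2.6806  x^+=-2.7087  v^+=-2.2825  a^+=-0.4499

a_post = -0.4499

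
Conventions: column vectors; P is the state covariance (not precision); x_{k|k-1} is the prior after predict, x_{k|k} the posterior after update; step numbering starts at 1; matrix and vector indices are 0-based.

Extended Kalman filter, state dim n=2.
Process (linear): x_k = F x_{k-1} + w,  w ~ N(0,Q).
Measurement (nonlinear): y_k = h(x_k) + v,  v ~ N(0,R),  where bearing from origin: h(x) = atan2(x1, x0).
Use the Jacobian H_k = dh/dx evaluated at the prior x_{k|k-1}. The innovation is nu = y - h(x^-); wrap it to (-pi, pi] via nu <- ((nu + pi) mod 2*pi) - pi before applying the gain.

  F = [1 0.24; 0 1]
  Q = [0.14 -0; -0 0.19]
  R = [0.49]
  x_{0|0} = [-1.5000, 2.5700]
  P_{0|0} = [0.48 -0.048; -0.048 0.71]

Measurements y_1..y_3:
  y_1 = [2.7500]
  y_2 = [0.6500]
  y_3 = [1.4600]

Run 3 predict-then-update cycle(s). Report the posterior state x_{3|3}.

x_post = [0.5663, 2.7566]

step 1: x^-=[-0.8832, 2.5700]  P^-=[0.6379 0.1224; 0.1224 0.9000]  H_jac=[-0.3480 -0.1196]  S=[0.5903]  K=[-0.4008; -0.2545]  nu=[0.8482]  x^+=[-1.2232, 2.3541]  P^+=[0.5430 0.0622; 0.0622 0.8618]
step 2: x^-=[-0.6582, 2.3541]  P^-=[0.7625 0.2690; 0.2690 1.0518]  H_jac=[-0.3940 -0.1102]  S=[0.6445]  K=[-0.5121; -0.3442]  nu=[-1.1934]  x^+=[-0.0470, 2.7649]  P^+=[0.5935 0.1554; 0.1554 0.9754]
step 3: x^-=[0.6166, 2.7649]  P^-=[0.8642 0.3895; 0.3895 1.1654]  H_jac=[-0.3445 0.0768]  S=[0.5789]  K=[-0.4627; -0.0771]  nu=[0.1086]  x^+=[0.5663, 2.7566]  P^+=[0.7403 0.3688; 0.3688 1.1620]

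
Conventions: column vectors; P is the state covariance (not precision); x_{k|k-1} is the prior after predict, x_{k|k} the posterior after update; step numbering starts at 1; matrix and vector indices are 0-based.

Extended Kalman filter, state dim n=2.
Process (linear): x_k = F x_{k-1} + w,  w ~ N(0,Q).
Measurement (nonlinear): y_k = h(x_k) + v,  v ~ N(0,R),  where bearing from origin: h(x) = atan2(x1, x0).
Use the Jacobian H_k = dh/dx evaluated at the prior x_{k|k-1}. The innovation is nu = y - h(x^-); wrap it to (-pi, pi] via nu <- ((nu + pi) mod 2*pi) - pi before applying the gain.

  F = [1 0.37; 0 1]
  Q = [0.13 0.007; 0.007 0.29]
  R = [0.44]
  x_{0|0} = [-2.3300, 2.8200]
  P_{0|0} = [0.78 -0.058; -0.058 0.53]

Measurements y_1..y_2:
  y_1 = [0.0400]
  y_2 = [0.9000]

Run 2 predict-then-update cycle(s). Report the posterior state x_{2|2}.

x_post = [1.2084, 3.3728]

step 1: x^-=[-1.2866, 2.8200]  P^-=[0.9396 0.1451; 0.1451 0.8200]  H_jac=[-0.2935 -0.1339]  S=[0.5471]  K=[-0.5397; -0.2786]  nu=[-1.9588]  x^+=[-0.2295, 3.3657]  P^+=[0.7803 0.0629; 0.0629 0.7775]
step 2: x^-=[1.0158, 3.3657]  P^-=[1.0633 0.3575; 0.3575 1.0675]  H_jac=[-0.2723 0.0822]  S=[0.5101]  K=[-0.5101; -0.0189]  nu=[-0.3777]  x^+=[1.2084, 3.3728]  P^+=[0.9306 0.3526; 0.3526 1.0674]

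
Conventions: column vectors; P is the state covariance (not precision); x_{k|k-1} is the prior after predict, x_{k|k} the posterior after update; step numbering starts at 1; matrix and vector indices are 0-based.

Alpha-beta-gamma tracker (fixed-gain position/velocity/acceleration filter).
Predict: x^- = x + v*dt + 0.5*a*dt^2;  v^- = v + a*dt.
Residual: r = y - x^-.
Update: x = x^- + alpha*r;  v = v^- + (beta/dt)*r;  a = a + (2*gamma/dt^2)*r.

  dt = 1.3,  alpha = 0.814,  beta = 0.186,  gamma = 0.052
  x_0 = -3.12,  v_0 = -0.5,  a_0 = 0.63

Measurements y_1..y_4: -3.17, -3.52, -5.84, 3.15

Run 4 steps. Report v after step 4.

step 1: x_pred=-3.2376  r=0.0676  x^+=-3.1826  v^+=0.3287  a^+=0.6342
step 2: x_pred=-2.2194  r=-1.3006  x^+=-3.2781  v^+=0.9670  a^+=0.5541
step 3: x_pred=-1.5527  r=-4.2873  x^+=-5.0426  v^+=1.0740  a^+=0.2903
step 4: x_pred=-3.4011  r=6.5511  x^+=1.9315  v^+=2.3887  a^+=0.6934

v_post = 2.3887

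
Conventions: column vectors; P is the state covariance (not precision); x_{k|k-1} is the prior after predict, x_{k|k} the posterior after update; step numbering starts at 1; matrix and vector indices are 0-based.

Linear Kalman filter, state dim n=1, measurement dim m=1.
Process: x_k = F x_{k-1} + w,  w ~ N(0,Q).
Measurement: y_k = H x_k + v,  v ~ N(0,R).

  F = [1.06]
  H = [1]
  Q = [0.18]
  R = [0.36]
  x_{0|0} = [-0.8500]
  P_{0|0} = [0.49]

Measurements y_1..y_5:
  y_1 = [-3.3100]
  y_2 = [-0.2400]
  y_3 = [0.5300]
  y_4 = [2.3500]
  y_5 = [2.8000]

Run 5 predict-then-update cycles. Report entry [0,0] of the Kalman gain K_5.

step 1: x^-=[-0.9010]  P^-=[0.7306]  S=[1.0906]  K=[0.6699]  nu=[-2.4090]  x^+=[-2.5148]  P^+=[0.2412]
step 2: x^-=[-2.6657]  P^-=[0.4510]  S=[0.8110]  K=[0.5561]  nu=[2.4257]  x^+=[-1.3168]  P^+=[0.2002]
step 3: x^-=[-1.3958]  P^-=[0.4049]  S=[0.7649]  K=[0.5294]  nu=[1.9258]  x^+=[-0.3763]  P^+=[0.1906]
step 4: x^-=[-0.3989]  P^-=[0.3941]  S=[0.7541]  K=[0.5226]  nu=[2.7489]  x^+=[1.0377]  P^+=[0.1881]
step 5: x^-=[1.1000]  P^-=[0.3914]  S=[0.7514]  K=[0.5209]  nu=[1.7000]  x^+=[1.9855]  P^+=[0.1875]

K[0,0] = 0.5209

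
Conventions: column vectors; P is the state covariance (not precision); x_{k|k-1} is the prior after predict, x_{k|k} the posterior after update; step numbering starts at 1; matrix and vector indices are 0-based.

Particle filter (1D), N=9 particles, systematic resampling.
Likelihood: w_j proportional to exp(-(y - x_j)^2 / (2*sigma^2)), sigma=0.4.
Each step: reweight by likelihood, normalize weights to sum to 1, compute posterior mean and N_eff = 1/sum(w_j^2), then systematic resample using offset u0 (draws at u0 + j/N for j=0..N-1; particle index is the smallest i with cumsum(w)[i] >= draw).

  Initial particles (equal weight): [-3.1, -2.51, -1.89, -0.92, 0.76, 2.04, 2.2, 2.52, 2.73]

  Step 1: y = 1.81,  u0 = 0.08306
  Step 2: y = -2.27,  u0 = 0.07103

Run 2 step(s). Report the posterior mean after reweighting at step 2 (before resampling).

step 1: w=[0.0000, 0.0000, 0.0000, 0.0000, 0.0179, 0.4764, 0.3494, 0.1163, 0.0399]  mean=2.1563  Neff=2.7433  idx=[5, 5, 5, 5, 6, 6, 6, 7, 8]
step 2: w=[0.2477, 0.2477, 0.2477, 0.2477, 0.0031, 0.0031, 0.0031, 0.0000, 0.0000]  mean=2.0415  Neff=4.0743  idx=[0, 0, 1, 1, 2, 2, 2, 3, 3]

post_mean = 2.0415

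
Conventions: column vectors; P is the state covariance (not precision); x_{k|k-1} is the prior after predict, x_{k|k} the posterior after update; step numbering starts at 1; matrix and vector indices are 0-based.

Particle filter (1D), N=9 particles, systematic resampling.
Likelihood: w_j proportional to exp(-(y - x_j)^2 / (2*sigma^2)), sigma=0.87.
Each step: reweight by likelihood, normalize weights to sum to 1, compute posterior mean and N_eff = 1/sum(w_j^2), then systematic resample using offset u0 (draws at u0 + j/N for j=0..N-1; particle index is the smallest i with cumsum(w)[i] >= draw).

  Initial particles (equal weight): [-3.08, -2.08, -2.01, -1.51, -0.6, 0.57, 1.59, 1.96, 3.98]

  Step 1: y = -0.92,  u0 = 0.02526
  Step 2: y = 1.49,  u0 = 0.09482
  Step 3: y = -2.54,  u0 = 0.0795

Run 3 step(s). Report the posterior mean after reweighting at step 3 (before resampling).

post_mean = -0.4374

step 1: w=[0.0159, 0.1421, 0.1577, 0.2747, 0.3231, 0.0798, 0.0054, 0.0014, 0.0000]  mean=-1.2132  Neff=4.3191  idx=[1, 1, 2, 3, 3, 3, 4, 4, 5]
step 2: w=[0.0003, 0.0003, 0.0004, 0.0038, 0.0038, 0.0038, 0.0807, 0.0807, 0.8262]  mean=0.3548  Neff=1.4374  idx=[7, 8, 8, 8, 8, 8, 8, 8, 8]
step 3: w=[0.8610, 0.0174, 0.0174, 0.0174, 0.0174, 0.0174, 0.0174, 0.0174, 0.0174]  mean=-0.4374  Neff=1.3446  idx=[0, 0, 0, 0, 0, 0, 0, 0, 7]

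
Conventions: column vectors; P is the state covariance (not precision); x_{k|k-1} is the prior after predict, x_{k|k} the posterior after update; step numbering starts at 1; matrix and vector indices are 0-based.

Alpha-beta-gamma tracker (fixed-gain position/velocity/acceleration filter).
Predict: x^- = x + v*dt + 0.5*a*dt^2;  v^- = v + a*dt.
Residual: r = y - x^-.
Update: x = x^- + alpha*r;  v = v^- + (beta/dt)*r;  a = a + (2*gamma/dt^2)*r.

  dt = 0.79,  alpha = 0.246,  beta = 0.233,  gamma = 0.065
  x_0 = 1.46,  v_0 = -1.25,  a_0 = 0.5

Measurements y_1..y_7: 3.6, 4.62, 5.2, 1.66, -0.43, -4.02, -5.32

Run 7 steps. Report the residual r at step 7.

resid = -5.6048

step 1: x_pred=0.6285  r=2.9715  x^+=1.3595  v^+=0.0214  a^+=1.1190
step 2: x_pred=1.7256  r=2.8944  x^+=2.4376  v^+=1.7590  a^+=1.7219
step 3: x_pred=4.3646  r=0.8354  x^+=4.5701  v^+=3.3657  a^+=1.8959
step 4: x_pred=7.8206  r=-6.1606  x^+=6.3051  v^+=3.0465  a^+=0.6126
step 5: x_pred=8.9030  r=-9.3330  x^+=6.6071  v^+=0.7778  a^+=-1.3314
step 6: x_pred=6.8061  r=-10.8261  x^+=4.1429  v^+=-3.4670  a^+=-3.5865
step 7: x_pred=0.2848  r=-5.6048  x^+=-1.0940  v^+=-7.9534  a^+=-4.7540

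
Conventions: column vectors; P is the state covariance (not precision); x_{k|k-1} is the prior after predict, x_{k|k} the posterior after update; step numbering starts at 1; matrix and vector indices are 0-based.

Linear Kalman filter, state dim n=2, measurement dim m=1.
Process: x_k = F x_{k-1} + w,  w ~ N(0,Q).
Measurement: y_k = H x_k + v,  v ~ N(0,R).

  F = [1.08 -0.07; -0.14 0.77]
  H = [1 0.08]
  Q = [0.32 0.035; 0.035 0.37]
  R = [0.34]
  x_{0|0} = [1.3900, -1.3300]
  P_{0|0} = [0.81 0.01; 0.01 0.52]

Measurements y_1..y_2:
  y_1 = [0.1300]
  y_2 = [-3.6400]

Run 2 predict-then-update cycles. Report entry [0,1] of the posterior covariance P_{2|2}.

step 1: x^-=[1.5943, -1.2187]  P^-=[1.2658 -0.1071; -0.1071 0.6920]  S=[1.5931]  K=[0.7892; -0.0325]  nu=[-1.3668]  x^+=[0.5156, -1.1743]  P^+=[0.2736 -0.0663; -0.0663 0.6903]
step 2: x^-=[0.6391, -0.9764]  P^-=[0.6526 -0.0993; -0.0993 0.7990]  S=[0.9818]  K=[0.6566; -0.0361]  nu=[-4.2010]  x^+=[-2.1192, -0.8249]  P^+=[0.2293 -0.0761; -0.0761 0.7977]

P_post[0,1] = -0.0761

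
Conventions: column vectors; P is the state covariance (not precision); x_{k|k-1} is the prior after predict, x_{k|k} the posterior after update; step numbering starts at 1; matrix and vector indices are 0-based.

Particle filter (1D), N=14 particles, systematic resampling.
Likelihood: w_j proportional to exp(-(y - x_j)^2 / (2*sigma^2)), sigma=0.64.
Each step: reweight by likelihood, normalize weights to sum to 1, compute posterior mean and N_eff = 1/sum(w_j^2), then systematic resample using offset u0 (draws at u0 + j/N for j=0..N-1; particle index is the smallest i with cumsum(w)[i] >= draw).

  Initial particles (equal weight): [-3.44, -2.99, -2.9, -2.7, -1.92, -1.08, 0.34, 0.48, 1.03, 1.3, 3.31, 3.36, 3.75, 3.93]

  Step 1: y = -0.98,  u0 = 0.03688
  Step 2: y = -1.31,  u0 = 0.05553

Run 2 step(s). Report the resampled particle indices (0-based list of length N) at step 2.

resampled_idx = [0, 2, 3, 3, 4, 5, 6, 7, 7, 8, 9, 10, 11, 11]

step 1: w=[0.0004, 0.0046, 0.0070, 0.0171, 0.2158, 0.6267, 0.0756, 0.0470, 0.0046, 0.0011, 0.0000, 0.0000, 0.0000, 0.0000]  mean=-1.1184  Neff=2.2337  idx=[4, 4, 4, 5, 5, 5, 5, 5, 5, 5, 5, 5, 6, 7]
step 2: w=[0.0611, 0.0611, 0.0611, 0.0902, 0.0902, 0.0902, 0.0902, 0.0902, 0.0902, 0.0902, 0.0902, 0.0902, 0.0035, 0.0019]  mean=-1.2260  Neff=11.8543  idx=[0, 2, 3, 3, 4, 5, 6, 7, 7, 8, 9, 10, 11, 11]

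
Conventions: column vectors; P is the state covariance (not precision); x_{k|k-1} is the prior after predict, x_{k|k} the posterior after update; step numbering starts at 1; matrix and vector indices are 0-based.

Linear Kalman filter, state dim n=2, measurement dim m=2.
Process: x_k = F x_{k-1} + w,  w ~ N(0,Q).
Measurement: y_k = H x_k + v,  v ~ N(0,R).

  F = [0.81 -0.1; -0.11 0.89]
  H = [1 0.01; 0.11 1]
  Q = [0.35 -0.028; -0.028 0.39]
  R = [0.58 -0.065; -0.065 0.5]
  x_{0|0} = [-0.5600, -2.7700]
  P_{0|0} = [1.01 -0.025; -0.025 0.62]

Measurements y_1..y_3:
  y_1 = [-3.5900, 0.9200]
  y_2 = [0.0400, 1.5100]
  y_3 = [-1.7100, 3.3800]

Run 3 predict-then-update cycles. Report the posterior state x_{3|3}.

x_post = [-1.2834, 2.3877]

step 1: x^-=[-0.1766, -2.4037]  P^-=[1.0229 -0.1915; -0.1915 0.8982]  S=[1.5992 -0.1352; -0.1352 1.3685]  K=[0.6389 0.0054; -0.0604 0.6350]  nu=[-3.3894, 3.3431]  x^+=[-2.3240, -0.0760]  P^+=[0.3710 -0.0796; -0.0796 0.3302]
step 2: x^-=[-1.8748, 0.1880]  P^-=[0.6096 -0.1487; -0.1487 0.6716]  S=[1.1867 -0.1401; -0.1401 1.1463]  K=[0.5114 -0.0087; -0.0529 0.5652]  nu=[1.9129, 1.5282]  x^+=[-0.9098, 0.9505]  P^+=[0.2979 -0.0704; -0.0704 0.2938]
step 3: x^-=[-0.8320, 0.9460]  P^-=[0.5598 -0.1322; -0.1322 0.6401]  S=[1.1372 -0.1294; -0.1294 1.1178]  K=[0.4904 -0.0064; -0.0476 0.5541]  nu=[-0.8874, 2.5255]  x^+=[-1.2834, 2.3877]  P^+=[0.2855 -0.0665; -0.0665 0.2875]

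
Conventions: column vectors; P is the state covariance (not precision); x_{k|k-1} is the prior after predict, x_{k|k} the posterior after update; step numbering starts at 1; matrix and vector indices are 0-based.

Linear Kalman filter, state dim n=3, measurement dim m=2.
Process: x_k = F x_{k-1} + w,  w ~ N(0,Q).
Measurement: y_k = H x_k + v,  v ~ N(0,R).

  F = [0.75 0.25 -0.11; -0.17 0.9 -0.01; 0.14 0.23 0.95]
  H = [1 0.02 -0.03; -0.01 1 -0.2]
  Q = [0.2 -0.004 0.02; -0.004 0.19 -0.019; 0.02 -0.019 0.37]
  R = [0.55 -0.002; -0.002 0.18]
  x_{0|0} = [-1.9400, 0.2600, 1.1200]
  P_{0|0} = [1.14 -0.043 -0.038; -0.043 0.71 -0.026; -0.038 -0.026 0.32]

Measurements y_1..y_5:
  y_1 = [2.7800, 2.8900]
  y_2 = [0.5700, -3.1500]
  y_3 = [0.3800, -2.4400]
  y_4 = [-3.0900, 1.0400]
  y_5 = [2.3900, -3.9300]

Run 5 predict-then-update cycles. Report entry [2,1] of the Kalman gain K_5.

step 1: x^-=[-1.5132, 0.5526, 0.8522]  P^-=[0.8811 -0.0142 0.1062; -0.0142 0.8116 0.0781; 0.1062 0.0781 0.6945]  S=[1.4250 -0.0285; -0.0285 0.9889]  K=[0.6153 -0.0270; 0.0159 0.8055; 0.0598 -0.0608]  nu=[4.3077, 2.4927]  x^+=[1.0700, 2.6288, 0.9579]  P^+=[0.3399 0.0075 0.0510; 0.0075 0.1703 0.1265; 0.0510 0.1265 0.6855]
step 2: x^-=[1.3544, 2.1744, 1.6645]  P^-=[0.3976 -0.0158 0.0578; -0.0158 0.3335 0.1019; 0.0578 0.1019 1.0737]  S=[0.9444 -0.0237; -0.0237 0.5162]  K=[0.4177 -0.0415; 0.0023 0.6069; 0.0238 -0.2186]  nu=[-0.7779, -4.9780]  x^+=[1.2361, -0.8484, 2.7342]  P^+=[0.2310 0.0023 0.0416; 0.0023 0.1434 0.1707; 0.0416 0.1707 1.0482]
step 3: x^-=[0.4142, -1.0011, 2.5754]  P^-=[0.3362 -0.0154 0.0086; -0.0154 0.3093 0.1342; 0.0086 0.1342 1.4139]  S=[0.8863 -0.0124; -0.0124 0.4926]  K=[0.3783 -0.0321; -0.0069 0.5736; -0.0393 -0.3029]  nu=[0.0631, -0.9197]  x^+=[0.4676, -1.5290, 2.8515]  P^+=[0.2086 -0.0013 0.0156; -0.0013 0.1471 0.2193; 0.0156 0.2193 1.3677]
step 4: x^-=[-0.3452, -1.4842, 2.4227]  P^-=[0.3279 -0.0189 -0.0354; -0.0189 0.3118 0.1778; -0.0354 0.1778 1.7161]  S=[0.8808 -0.0066; -0.0066 0.4896]  K=[0.3729 -0.0258; -0.0162 0.5644; -0.0972 -0.3385]  nu=[-2.6424, 3.0052]  x^+=[-1.4082, 0.2549, 1.6623]  P^+=[0.2050 -0.0051 -0.0086; -0.0051 0.1555 0.2696; -0.0086 0.2696 1.6521]
step 5: x^-=[-1.1753, 0.4522, 1.4407]  P^-=[0.3297 -0.0240 -0.0720; -0.0240 0.3187 0.2235; -0.0720 0.2235 1.9885]  S=[0.8847 -0.0042; -0.0042 0.4891]  K=[0.3745 -0.0231; -0.0248 0.5605; -0.1455 -0.3560]  nu=[3.5995, -4.1058]  x^+=[0.2676, -1.9387, 2.3788]  P^+=[0.2053 -0.0085 -0.0284; -0.0085 0.1644 0.3176; -0.0284 0.3176 1.9082]

K[2,1] = -0.3560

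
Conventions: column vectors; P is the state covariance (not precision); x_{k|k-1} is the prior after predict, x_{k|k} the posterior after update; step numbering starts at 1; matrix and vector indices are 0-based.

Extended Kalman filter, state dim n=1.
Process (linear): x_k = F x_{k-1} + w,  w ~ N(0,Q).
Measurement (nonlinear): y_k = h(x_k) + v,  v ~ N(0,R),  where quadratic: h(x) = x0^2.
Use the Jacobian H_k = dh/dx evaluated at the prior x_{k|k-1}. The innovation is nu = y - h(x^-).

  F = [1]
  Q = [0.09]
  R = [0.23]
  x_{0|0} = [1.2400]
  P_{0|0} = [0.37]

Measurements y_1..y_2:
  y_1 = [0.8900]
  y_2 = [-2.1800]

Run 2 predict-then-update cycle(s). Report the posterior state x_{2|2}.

step 1: x^-=[1.2400]  P^-=[0.4600]  H_jac=[2.4800]  S=[3.0592]  K=[0.3729]  nu=[-0.6476]  x^+=[0.9985]  P^+=[0.0346]
step 2: x^-=[0.9985]  P^-=[0.1246]  H_jac=[1.9970]  S=[0.7268]  K=[0.3423]  nu=[-3.1770]  x^+=[-0.0890]  P^+=[0.0394]

x_post = [-0.0890]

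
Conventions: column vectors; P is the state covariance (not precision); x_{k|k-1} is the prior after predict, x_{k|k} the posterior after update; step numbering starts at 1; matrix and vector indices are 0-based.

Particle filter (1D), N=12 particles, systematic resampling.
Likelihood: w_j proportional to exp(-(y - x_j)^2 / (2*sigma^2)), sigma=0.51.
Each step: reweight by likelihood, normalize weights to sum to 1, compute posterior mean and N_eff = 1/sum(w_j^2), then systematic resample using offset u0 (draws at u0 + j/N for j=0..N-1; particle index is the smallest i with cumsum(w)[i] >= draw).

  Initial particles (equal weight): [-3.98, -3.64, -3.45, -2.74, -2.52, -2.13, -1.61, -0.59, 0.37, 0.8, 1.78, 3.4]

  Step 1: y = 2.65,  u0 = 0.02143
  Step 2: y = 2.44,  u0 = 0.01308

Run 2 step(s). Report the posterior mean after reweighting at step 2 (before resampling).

step 1: w=[0.0000, 0.0000, 0.0000, 0.0000, 0.0000, 0.0000, 0.0000, 0.0000, 0.0001, 0.0024, 0.4066, 0.5909]  mean=2.7347  Neff=1.9437  idx=[10, 10, 10, 10, 10, 11, 11, 11, 11, 11, 11, 11]
step 2: w=[0.1290, 0.1290, 0.1290, 0.1290, 0.1290, 0.0507, 0.0507, 0.0507, 0.0507, 0.0507, 0.0507, 0.0507]  mean=2.3549  Neff=9.8783  idx=[0, 0, 1, 2, 2, 3, 3, 4, 5, 7, 8, 10]

post_mean = 2.3549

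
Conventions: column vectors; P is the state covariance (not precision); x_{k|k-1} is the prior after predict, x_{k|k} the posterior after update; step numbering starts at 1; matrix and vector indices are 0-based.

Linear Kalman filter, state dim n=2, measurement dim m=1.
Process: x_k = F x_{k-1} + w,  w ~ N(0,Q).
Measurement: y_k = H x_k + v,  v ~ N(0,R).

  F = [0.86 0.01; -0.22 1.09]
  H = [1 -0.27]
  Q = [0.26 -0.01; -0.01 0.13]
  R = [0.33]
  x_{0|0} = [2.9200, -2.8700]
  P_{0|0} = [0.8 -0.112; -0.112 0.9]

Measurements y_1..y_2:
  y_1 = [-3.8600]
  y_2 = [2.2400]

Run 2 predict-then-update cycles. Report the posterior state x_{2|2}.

step 1: x^-=[2.4825, -3.7707]  P^-=[0.8498 -0.2563; -0.2563 1.2917]  S=[1.4124]  K=[0.6507; -0.4284]  nu=[-7.3606]  x^+=[-2.3070, -0.6175]  P^+=[0.2518 0.1374; 0.1374 1.0325]
step 2: x^-=[-1.9902, -0.1656]  P^-=[0.4487 0.0821; 0.0821 1.3030]  S=[0.8294]  K=[0.5143; -0.3252]  nu=[4.1855]  x^+=[0.1624, -1.5266]  P^+=[0.2293 0.2208; 0.2208 1.2153]

x_post = [0.1624, -1.5266]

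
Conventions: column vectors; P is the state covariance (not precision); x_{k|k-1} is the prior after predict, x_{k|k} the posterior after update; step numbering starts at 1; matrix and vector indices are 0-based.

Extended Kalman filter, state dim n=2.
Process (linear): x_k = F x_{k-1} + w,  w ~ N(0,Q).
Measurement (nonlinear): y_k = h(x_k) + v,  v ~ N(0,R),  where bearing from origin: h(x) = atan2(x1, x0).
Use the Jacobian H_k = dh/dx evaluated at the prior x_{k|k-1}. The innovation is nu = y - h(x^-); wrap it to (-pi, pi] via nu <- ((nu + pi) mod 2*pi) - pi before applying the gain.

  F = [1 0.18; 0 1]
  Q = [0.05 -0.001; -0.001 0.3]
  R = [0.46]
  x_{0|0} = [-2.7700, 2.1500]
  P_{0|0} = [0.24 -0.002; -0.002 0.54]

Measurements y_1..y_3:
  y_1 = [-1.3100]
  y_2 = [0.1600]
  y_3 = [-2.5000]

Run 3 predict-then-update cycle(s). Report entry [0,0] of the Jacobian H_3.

step 1: x^-=[-2.3830, 2.1500]  P^-=[0.3068 0.0942; 0.0942 0.8400]  H_jac=[-0.2087 -0.2313]  S=[0.5274]  K=[-0.1627; -0.4057]  nu=[2.5656]  x^+=[-2.8005, 1.1091]  P^+=[0.2928 0.0594; 0.0594 0.7532]
step 2: x^-=[-2.6008, 1.1091]  P^-=[0.3886 0.1940; 0.1940 1.0532]  H_jac=[-0.1387 -0.3253]  S=[0.5965]  K=[-0.1962; -0.6196]  nu=[-2.5785]  x^+=[-2.0950, 2.7066]  P^+=[0.3656 0.1215; 0.1215 0.8242]
step 3: x^-=[-1.6078, 2.7066]  P^-=[0.4861 0.2688; 0.2688 1.1242]  H_jac=[-0.2731 -0.1622]  S=[0.5497]  K=[-0.3208; -0.4654]  nu=[1.6764]  x^+=[-2.1457, 1.9265]  P^+=[0.4295 0.1868; 0.1868 1.0052]

H_jac[0,0] = -0.2731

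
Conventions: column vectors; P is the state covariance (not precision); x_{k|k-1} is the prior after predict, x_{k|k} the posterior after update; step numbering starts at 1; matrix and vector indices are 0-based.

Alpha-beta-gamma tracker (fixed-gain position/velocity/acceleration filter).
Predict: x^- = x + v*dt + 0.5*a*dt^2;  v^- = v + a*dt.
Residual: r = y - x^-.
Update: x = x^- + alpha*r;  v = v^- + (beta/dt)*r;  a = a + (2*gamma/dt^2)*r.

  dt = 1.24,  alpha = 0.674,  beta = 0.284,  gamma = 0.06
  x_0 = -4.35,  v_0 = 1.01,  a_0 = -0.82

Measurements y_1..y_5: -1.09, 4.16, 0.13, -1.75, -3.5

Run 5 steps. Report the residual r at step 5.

step 1: x_pred=-3.7280  r=2.6380  x^+=-1.9500  v^+=0.5974  a^+=-0.6141
step 2: x_pred=-1.6814  r=5.8414  x^+=2.2557  v^+=1.1737  a^+=-0.1582
step 3: x_pred=3.5895  r=-3.4595  x^+=1.2578  v^+=0.1852  a^+=-0.4282
step 4: x_pred=1.1582  r=-2.9082  x^+=-0.8019  v^+=-1.0119  a^+=-0.6552
step 5: x_pred=-2.5604  r=-0.9396  x^+=-3.1937  v^+=-2.0395  a^+=-0.7285

resid = -0.9396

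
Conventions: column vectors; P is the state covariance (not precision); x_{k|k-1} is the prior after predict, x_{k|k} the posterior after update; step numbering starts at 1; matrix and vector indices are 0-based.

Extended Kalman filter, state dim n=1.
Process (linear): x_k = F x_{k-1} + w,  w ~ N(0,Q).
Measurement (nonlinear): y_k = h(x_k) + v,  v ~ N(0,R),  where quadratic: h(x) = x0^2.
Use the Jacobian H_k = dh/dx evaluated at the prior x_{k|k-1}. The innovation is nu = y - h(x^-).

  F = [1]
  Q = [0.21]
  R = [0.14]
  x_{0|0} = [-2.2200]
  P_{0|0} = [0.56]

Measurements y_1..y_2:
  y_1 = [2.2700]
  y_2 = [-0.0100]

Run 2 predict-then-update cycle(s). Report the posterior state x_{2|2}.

x_post = [-0.8572]

step 1: x^-=[-2.2200]  P^-=[0.7700]  H_jac=[-4.4400]  S=[15.3195]  K=[-0.2232]  nu=[-2.6584]  x^+=[-1.6267]  P^+=[0.0070]
step 2: x^-=[-1.6267]  P^-=[0.2170]  H_jac=[-3.2535]  S=[2.4373]  K=[-0.2897]  nu=[-2.6563]  x^+=[-0.8572]  P^+=[0.0125]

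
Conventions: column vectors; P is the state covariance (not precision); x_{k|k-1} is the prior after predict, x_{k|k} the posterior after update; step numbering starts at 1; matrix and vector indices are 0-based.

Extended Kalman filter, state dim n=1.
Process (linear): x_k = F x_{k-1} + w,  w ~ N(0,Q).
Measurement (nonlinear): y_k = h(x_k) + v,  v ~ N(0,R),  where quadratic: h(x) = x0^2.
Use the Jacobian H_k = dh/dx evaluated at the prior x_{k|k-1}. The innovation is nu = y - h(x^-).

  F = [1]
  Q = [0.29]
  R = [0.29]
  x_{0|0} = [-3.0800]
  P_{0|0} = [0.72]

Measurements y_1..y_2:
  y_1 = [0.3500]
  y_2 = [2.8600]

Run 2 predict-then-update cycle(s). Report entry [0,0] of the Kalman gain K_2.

step 1: x^-=[-3.0800]  P^-=[1.0100]  H_jac=[-6.1600]  S=[38.6151]  K=[-0.1611]  nu=[-9.1364]  x^+=[-1.6080]  P^+=[0.0076]
step 2: x^-=[-1.6080]  P^-=[0.2976]  H_jac=[-3.2159]  S=[3.3677]  K=[-0.2842]  nu=[0.2745]  x^+=[-1.6860]  P^+=[0.0256]

K[0,0] = -0.2842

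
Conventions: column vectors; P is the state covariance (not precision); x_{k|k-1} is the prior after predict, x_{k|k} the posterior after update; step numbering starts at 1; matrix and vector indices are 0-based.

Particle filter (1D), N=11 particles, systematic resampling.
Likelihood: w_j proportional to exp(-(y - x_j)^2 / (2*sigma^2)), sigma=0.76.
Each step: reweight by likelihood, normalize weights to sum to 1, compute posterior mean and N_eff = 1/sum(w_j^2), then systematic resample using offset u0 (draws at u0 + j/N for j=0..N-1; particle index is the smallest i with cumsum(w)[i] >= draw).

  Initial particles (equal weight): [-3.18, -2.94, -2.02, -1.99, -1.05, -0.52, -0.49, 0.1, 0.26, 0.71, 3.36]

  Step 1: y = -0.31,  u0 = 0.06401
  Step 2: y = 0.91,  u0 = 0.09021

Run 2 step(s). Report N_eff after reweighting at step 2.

step 1: w=[0.0002, 0.0005, 0.0167, 0.0183, 0.1310, 0.2025, 0.2046, 0.1819, 0.1588, 0.0855, 0.0000]  mean=-0.2952  Neff=6.0148  idx=[4, 4, 5, 5, 6, 6, 7, 7, 8, 8, 9]
step 2: w=[0.0084, 0.0084, 0.0399, 0.0399, 0.0430, 0.0430, 0.1328, 0.1328, 0.1626, 0.1626, 0.2264]  mean=0.1706  Neff=6.8268  idx=[3, 5, 6, 7, 8, 8, 9, 9, 10, 10, 10]

N_eff = 6.8268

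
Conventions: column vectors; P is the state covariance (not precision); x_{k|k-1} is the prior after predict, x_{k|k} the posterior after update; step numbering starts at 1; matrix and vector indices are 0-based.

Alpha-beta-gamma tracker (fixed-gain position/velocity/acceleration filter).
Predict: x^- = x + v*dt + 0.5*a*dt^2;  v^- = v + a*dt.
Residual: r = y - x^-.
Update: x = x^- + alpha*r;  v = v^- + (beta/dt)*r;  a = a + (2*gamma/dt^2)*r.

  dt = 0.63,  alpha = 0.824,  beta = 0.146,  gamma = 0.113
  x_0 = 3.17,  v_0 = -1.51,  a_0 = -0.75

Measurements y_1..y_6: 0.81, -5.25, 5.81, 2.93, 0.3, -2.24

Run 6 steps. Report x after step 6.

x_post = -1.4850

step 1: x_pred=2.0699  r=-1.2599  x^+=1.0317  v^+=-2.2745  a^+=-1.4674
step 2: x_pred=-0.6924  r=-4.5576  x^+=-4.4479  v^+=-4.2551  a^+=-4.0625
step 3: x_pred=-7.9348  r=13.7448  x^+=3.3909  v^+=-3.6292  a^+=3.7639
step 4: x_pred=1.8514  r=1.0786  x^+=2.7402  v^+=-1.0080  a^+=4.3781
step 5: x_pred=2.9740  r=-2.6740  x^+=0.7706  v^+=1.1305  a^+=2.8555
step 6: x_pred=2.0495  r=-4.2895  x^+=-1.4850  v^+=1.9354  a^+=0.4130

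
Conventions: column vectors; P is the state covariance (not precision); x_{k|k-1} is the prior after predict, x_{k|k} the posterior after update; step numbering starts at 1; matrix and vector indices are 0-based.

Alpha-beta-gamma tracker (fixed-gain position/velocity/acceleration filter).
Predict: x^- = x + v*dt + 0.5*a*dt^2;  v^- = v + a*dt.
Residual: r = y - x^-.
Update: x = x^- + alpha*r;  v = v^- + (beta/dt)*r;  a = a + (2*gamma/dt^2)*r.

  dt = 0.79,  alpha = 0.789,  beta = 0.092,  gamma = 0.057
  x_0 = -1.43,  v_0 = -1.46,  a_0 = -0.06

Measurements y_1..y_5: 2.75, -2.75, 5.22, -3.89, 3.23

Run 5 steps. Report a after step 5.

a_post = 0.9309

step 1: x_pred=-2.6021  r=5.3521  x^+=1.6207  v^+=-0.8841  a^+=0.9176
step 2: x_pred=1.2086  r=-3.9586  x^+=-1.9147  v^+=-0.6202  a^+=0.1945
step 3: x_pred=-2.3440  r=7.5640  x^+=3.6240  v^+=0.4144  a^+=1.5762
step 4: x_pred=4.4432  r=-8.3332  x^+=-2.1317  v^+=0.6891  a^+=0.0540
step 5: x_pred=-1.5704  r=4.8004  x^+=2.2171  v^+=1.2908  a^+=0.9309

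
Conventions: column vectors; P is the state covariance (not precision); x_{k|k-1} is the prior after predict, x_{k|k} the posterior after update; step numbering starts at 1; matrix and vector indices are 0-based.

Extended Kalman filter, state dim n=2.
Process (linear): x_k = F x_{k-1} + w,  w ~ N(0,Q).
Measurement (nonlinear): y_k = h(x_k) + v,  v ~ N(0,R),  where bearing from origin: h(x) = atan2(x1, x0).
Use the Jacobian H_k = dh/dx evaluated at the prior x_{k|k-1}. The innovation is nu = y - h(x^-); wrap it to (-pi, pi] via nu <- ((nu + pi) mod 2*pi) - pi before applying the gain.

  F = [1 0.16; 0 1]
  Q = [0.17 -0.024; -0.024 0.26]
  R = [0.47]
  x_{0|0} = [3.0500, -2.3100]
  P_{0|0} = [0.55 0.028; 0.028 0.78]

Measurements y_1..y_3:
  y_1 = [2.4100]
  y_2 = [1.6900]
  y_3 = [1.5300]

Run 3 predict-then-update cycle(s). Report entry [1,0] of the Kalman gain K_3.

K[1,0] = 0.5766

step 1: x^-=[2.6804, -2.3100]  P^-=[0.7489 0.1288; 0.1288 1.0400]  H_jac=[0.1845 0.2141]  S=[0.5533]  K=[0.2995; 0.4453]  nu=[3.1213]  x^+=[3.6154, -0.9200]  P^+=[0.6993 0.0550; 0.0550 0.9303]
step 2: x^-=[3.4682, -0.9200]  P^-=[0.9107 0.1798; 0.1798 1.1903]  H_jac=[0.0715 0.2694]  S=[0.5679]  K=[0.1999; 0.5872]  nu=[1.9493]  x^+=[3.8578, 0.2246]  P^+=[0.8880 0.1132; 0.1132 0.9945]
step 3: x^-=[3.8937, 0.2246]  P^-=[1.1197 0.2483; 0.2483 1.2545]  H_jac=[-0.0148 0.2560]  S=[0.5506]  K=[0.0854; 0.5766]  nu=[1.4724]  x^+=[4.0195, 1.0735]  P^+=[1.1157 0.2212; 0.2212 1.0714]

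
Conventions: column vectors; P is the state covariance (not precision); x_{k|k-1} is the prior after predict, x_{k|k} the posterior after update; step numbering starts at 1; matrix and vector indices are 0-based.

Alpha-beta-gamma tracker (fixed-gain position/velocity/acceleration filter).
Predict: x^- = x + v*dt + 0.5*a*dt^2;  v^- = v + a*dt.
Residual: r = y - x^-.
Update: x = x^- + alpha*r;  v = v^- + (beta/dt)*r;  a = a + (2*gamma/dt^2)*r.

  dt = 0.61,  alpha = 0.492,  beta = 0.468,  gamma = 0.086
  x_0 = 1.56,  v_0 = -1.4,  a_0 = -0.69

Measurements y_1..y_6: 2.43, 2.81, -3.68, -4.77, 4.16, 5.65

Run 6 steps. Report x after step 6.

x_post = 2.4372

step 1: x_pred=0.5776  r=1.8524  x^+=1.4890  v^+=-0.3997  a^+=0.1662
step 2: x_pred=1.2761  r=1.5339  x^+=2.0308  v^+=0.8785  a^+=0.8753
step 3: x_pred=2.7295  r=-6.4095  x^+=-0.4240  v^+=-3.5050  a^+=-2.0875
step 4: x_pred=-2.9504  r=-1.8196  x^+=-3.8456  v^+=-6.1744  a^+=-2.9286
step 5: x_pred=-8.1569  r=12.3169  x^+=-2.0970  v^+=1.4889  a^+=2.7648
step 6: x_pred=-0.6744  r=6.3244  x^+=2.4372  v^+=8.0275  a^+=5.6882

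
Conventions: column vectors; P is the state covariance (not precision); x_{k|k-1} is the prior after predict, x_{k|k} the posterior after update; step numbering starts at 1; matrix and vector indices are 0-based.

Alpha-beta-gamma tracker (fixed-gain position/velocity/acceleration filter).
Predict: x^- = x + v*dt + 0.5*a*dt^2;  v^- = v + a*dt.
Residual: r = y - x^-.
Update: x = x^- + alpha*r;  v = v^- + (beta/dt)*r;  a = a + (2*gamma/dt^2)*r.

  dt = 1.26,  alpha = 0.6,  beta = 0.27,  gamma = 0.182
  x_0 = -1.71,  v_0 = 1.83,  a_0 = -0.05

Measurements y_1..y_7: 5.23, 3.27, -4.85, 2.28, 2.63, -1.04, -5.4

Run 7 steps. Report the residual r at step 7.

resid = 2.0177

step 1: x_pred=0.5561  r=4.6739  x^+=3.3604  v^+=2.7685  a^+=1.0216
step 2: x_pred=7.6598  r=-4.3898  x^+=5.0259  v^+=3.1151  a^+=0.0151
step 3: x_pred=8.9630  r=-13.8130  x^+=0.6752  v^+=0.1743  a^+=-3.1519
step 4: x_pred=-1.6072  r=3.8872  x^+=0.7251  v^+=-2.9641  a^+=-2.2606
step 5: x_pred=-4.8041  r=7.4341  x^+=-0.3436  v^+=-4.2195  a^+=-0.5561
step 6: x_pred=-6.1016  r=5.0616  x^+=-3.0646  v^+=-3.8356  a^+=0.6044
step 7: x_pred=-7.4177  r=2.0177  x^+=-6.2071  v^+=-2.6417  a^+=1.0670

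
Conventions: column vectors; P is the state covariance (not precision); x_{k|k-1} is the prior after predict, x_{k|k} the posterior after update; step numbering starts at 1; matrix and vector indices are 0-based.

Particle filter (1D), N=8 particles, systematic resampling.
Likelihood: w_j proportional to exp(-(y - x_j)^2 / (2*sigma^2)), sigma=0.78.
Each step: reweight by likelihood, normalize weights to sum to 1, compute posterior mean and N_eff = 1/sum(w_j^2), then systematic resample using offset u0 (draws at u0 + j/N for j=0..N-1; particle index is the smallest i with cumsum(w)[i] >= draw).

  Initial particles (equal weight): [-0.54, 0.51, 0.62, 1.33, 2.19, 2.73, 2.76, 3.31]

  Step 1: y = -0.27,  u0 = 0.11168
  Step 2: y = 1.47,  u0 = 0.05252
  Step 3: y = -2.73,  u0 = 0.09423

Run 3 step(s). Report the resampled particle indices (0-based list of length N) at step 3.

step 1: w=[0.4281, 0.2757, 0.2371, 0.0554, 0.0031, 0.0003, 0.0002, 0.0000]  mean=0.1385  Neff=3.1390  idx=[0, 0, 0, 1, 1, 2, 2, 3]
step 2: w=[0.0115, 0.0115, 0.0115, 0.1496, 0.1496, 0.1762, 0.1762, 0.3139]  mean=0.7698  Neff=4.8601  idx=[3, 3, 4, 5, 6, 6, 7, 7]
step 3: w=[0.2142, 0.2142, 0.2142, 0.1181, 0.1181, 0.1181, 0.0016, 0.0016]  mean=0.5515  Neff=5.5711  idx=[0, 1, 1, 2, 2, 3, 4, 5]

resampled_idx = [0, 1, 1, 2, 2, 3, 4, 5]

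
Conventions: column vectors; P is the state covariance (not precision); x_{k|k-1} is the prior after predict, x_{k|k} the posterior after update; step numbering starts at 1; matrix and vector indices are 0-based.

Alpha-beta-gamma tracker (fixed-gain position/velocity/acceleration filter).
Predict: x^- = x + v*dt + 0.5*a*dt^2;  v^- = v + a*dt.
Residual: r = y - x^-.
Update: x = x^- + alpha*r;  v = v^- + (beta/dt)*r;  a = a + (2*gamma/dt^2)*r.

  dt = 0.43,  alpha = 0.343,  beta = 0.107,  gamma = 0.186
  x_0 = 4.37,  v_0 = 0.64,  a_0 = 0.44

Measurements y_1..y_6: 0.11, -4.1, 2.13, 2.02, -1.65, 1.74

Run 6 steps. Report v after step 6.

v_post = 8.4071

step 1: x_pred=4.6859  r=-4.5759  x^+=3.1164  v^+=-0.3094  a^+=-8.7662
step 2: x_pred=2.1729  r=-6.2729  x^+=0.0213  v^+=-5.6398  a^+=-21.3865
step 3: x_pred=-4.3811  r=6.5111  x^+=-2.1478  v^+=-13.2159  a^+=-8.2870
step 4: x_pred=-8.5967  r=10.6167  x^+=-4.9552  v^+=-14.1374  a^+=13.0728
step 5: x_pred=-9.8257  r=8.1757  x^+=-7.0214  v^+=-6.4817  a^+=29.5214
step 6: x_pred=-7.0793  r=8.8193  x^+=-4.0543  v^+=8.4071  a^+=47.2650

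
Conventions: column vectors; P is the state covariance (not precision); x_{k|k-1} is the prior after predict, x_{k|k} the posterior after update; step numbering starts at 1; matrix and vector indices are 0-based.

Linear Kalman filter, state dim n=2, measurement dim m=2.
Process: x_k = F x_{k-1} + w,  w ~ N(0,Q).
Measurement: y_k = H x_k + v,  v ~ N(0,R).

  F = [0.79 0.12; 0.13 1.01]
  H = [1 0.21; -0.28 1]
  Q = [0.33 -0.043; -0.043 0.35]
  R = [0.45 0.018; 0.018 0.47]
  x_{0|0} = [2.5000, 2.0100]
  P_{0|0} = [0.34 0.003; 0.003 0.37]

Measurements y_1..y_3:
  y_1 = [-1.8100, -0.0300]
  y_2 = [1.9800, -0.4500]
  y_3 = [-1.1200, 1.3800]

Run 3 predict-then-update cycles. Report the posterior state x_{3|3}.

x_post = [-0.3006, 0.7999]

step 1: x^-=[2.2162, 2.3551]  P^-=[0.5481 0.0392; 0.0392 0.7340]  S=[1.0469 0.0556; 0.0556 1.2250]  K=[0.5376 -0.1177; 0.1537 0.5832]  nu=[-4.5208, -1.7646]  x^+=[-0.0067, 0.6310]  P^+=[0.2355 0.0203; 0.0203 0.2826]
step 2: x^-=[0.0704, 0.6365]  P^-=[0.4849 0.0320; 0.0320 0.6476]  S=[0.9769 0.0483; 0.0483 1.1377]  K=[0.5088 -0.1128; 0.1445 0.5552]  nu=[1.7759, -1.0668]  x^+=[1.0945, 0.3008]  P^+=[0.2230 0.0186; 0.0186 0.2687]
step 3: x^-=[0.9007, 0.4461]  P^-=[0.4766 0.0276; 0.0276 0.6328]  S=[0.9661 0.0434; 0.0434 1.1247]  K=[0.5044 -0.1136; 0.1414 0.5503]  nu=[-2.1144, 1.1861]  x^+=[-0.3006, 0.7999]  P^+=[0.2212 0.0176; 0.0176 0.2661]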